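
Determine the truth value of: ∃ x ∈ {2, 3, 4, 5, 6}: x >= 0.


Evaluate the predicate on each element: 2:T, 3:T, 4:T, 5:T, 6:T.
Witness x = 2 satisfies the predicate.

T


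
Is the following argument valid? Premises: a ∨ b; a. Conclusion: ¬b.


This is affirming a disjunct (fallacy). There exist truth assignments where the premises are all true but the conclusion is false.

Invalid.


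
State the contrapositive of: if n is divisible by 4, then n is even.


The contrapositive of (P → Q) is (¬Q → ¬P); it is logically equivalent to the original.
Here P = 'n is divisible by 4' and Q = 'n is even'.

If not (n is even), then not (n is divisible by 4).


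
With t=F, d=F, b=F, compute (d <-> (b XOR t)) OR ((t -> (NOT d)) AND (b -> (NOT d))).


Substitute t=F, d=F, b=F:
b XOR t = F XOR F = F
d <-> (b XOR t) = F <-> F = T
NOT d = T
t -> (NOT d) = F -> T = T
NOT d = T
b -> (NOT d) = F -> T = T
(t -> (NOT d)) AND (b -> (NOT d)) = T AND T = T
(d <-> (b XOR t)) OR ((t -> (NOT d)) AND (b -> (NOT d))) = T OR T = T

T


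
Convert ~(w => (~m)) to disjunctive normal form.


Step 1: Rewrite implication then negate: ¬(¬w ∨ (¬m)) = w ∧ ¬(¬m).
Step 2: Eliminate any double negations (¬¬X = X).

w & m


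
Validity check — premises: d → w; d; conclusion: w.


This matches the form of modus ponens: the conclusion follows in every model of the premises.

Valid.


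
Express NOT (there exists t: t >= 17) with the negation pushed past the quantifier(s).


¬(for all x: φ) = there exists x: ¬φ, and ¬(there exists x: φ) = for all x: ¬φ.
Apply to the existential statement.

for all t: NOT(t >= 17)


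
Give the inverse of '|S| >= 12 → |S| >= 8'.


The inverse of (P → Q) is (¬P → ¬Q). It is equivalent to the converse, not to the original.
Here P = '|S| >= 12' and Q = '|S| >= 8'.

If not (|S| >= 12), then not (|S| >= 8).


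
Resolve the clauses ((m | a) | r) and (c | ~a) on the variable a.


The clauses contain complementary literals a and ~a.
Resolution eliminates this pair and disjoins the remaining literals (merging duplicates).

((m | r) | c)


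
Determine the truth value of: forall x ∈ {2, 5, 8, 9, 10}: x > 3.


Evaluate the predicate on each element: 2:False, 5:True, 8:True, 9:True, 10:True.
Counterexample x = 2 fails the predicate.

False


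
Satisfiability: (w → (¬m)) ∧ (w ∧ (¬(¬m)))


Check all 4 assignments over {m, w}:
m | w | φ
---------
F | F | F
T | F | F
F | T | F
T | T | F
No assignment makes the formula true.

Unsatisfiable.


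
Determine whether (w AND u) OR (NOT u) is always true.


Build the truth table over {u, w}:
u | w | φ
---------
F | F | T
T | F | F
F | T | T
T | T | T
Counterexample at row 2: with u=T, w=F, the formula is F.

No, it is not a tautology.


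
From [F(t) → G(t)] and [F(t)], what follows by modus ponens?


Modus ponens: from (P → Q) and P, infer Q.
P = 'F(t)' is asserted, and P → Q holds, so Q follows.

G(t).


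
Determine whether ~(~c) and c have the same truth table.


Compare truth tables:
c | φ | ψ
---------
False | False | False
True | True | True
The columns φ and ψ agree on every row.

Yes, they are logically equivalent.


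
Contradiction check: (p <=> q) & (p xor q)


Truth table over {p, q}:
p | q | φ
---------
False | False | False
True | False | False
False | True | False
True | True | False
Every row is false.

Yes, it is a contradiction.


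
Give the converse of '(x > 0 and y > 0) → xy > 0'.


The converse of (P → Q) is (Q → P). It is not in general equivalent to the original.
Here P = '(x > 0 and y > 0)' and Q = 'xy > 0'.

If xy > 0, then (x > 0 and y > 0).


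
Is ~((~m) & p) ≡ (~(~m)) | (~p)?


Compare truth tables:
m | p | φ | ψ
-------------
False | False | True | True
True | False | True | True
False | True | False | False
True | True | True | True
The columns φ and ψ agree on every row.

Yes, they are logically equivalent.


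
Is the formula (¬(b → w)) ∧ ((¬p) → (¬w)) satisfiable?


Search for a satisfying assignment over {b, p, w}.
Try b=T, p=F, w=F: the formula evaluates to T.
A satisfying assignment exists.

Satisfiable.


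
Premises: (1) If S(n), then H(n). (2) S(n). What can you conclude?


Modus ponens: from (P → Q) and P, infer Q.
P = 'S(n)' is asserted, and P → Q holds, so Q follows.

H(n).


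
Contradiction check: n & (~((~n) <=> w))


Truth table over {n, w}:
n | w | φ
---------
False | False | False
True | False | False
False | True | False
True | True | True
Satisfying assignment at row 4: n=True, w=True gives True.

No, it is not a contradiction.


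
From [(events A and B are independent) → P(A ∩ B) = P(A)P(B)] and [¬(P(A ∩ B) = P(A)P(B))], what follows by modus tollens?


Modus tollens: from (P → Q) and ¬Q, infer ¬P.
Q = 'P(A ∩ B) = P(A)P(B)' is denied; since P → Q, P must also fail.

Not ((events A and B are independent)).


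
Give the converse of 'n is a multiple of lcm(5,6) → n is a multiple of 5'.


The converse of (P → Q) is (Q → P). It is not in general equivalent to the original.
Here P = 'n is a multiple of lcm(5,6)' and Q = 'n is a multiple of 5'.

If n is a multiple of 5, then n is a multiple of lcm(5,6).


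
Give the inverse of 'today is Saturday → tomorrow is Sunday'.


The inverse of (P → Q) is (¬P → ¬Q). It is equivalent to the converse, not to the original.
Here P = 'today is Saturday' and Q = 'tomorrow is Sunday'.

If not (today is Saturday), then not (tomorrow is Sunday).


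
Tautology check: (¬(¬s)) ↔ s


Build the truth table over {s}:
s | φ
-----
F | T
T | T
Every row evaluates to true.

Yes, it is a tautology.


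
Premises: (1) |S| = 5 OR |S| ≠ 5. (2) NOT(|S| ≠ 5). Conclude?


Disjunctive syllogism: from (P ∨ Q) and ¬P, infer Q.
One disjunct, '|S| ≠ 5', is ruled out; the other must hold.

|S| = 5


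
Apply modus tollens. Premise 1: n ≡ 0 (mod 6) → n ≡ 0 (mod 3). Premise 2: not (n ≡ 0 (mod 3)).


Modus tollens: from (P → Q) and ¬Q, infer ¬P.
Q = 'n ≡ 0 (mod 3)' is denied; since P → Q, P must also fail.

Not (n ≡ 0 (mod 6)).


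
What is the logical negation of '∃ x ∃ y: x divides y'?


Negation flips each quantifier (∀↔∃) and negates the inner predicate.
¬(∃ x ∃ y: φ) = ∀ x ∀ y: ¬φ.

∀ x ∀ y: ¬(x divides y)


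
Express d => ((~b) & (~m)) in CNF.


Step 1: Rewrite d → ((¬b) ∧ (¬m)) as ¬d ∨ ((¬b) ∧ (¬m)).
Step 2: Distribute ∨ over ∧.

((~d) | (~b)) & ((~d) | (~m))


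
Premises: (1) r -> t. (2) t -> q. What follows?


Hypothetical syllogism: from (P → Q) and (Q → R), infer (P → R).
Chain the two implications through the shared middle term 't'.

r -> q


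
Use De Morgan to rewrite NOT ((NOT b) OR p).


De Morgan: the negation of a disjunction is the conjunction of the negations.
Distribute NOT across OR, flipping it to AND, and negate each literal.

b AND (NOT p)


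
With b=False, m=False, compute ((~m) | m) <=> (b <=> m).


Substitute b=False, m=False:
~m = True
(~m) | m = True | False = True
b <=> m = False <=> False = True
((~m) | m) <=> (b <=> m) = True <=> True = True

True


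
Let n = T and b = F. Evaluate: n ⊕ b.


Exclusive or is true when exactly one operand is true.
Substitute: n=T, b=F.
T ⊕ F evaluates to T.

T


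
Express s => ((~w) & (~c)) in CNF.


Step 1: Rewrite s → ((¬w) ∧ (¬c)) as ¬s ∨ ((¬w) ∧ (¬c)).
Step 2: Distribute ∨ over ∧.

((~s) | (~w)) & ((~s) | (~c))


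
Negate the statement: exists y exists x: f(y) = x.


Negation flips each quantifier (∀↔∃) and negates the inner predicate.
¬(exists y exists x: φ) = forall y forall x: ¬φ.

forall y forall x: ~(f(y) = x)


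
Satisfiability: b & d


Search for a satisfying assignment over {b, d}.
Try b=True, d=True: the formula evaluates to True.
A satisfying assignment exists.

Satisfiable.


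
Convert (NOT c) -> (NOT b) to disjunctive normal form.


Step 1: Rewrite (¬c) → (¬b) as ¬(¬c) ∨ (¬b).
Step 2: Eliminate any double negations (¬¬X = X).

c OR (NOT b)


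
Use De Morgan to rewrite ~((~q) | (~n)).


De Morgan: the negation of a disjunction is the conjunction of the negations.
Distribute ~ across |, flipping it to &, and negate each literal.

q & n


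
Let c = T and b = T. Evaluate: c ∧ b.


Conjunction is true only when both operands are true.
Substitute: c=T, b=T.
T ∧ T evaluates to T.

T


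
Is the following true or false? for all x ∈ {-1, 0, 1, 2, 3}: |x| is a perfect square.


Evaluate the predicate on each element: -1:T, 0:T, 1:T, 2:F, 3:F.
Counterexample x = 2 fails the predicate.

F


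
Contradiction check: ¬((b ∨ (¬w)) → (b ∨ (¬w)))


Truth table over {b, w}:
b | w | φ
---------
F | F | F
T | F | F
F | T | F
T | T | F
Every row is false.

Yes, it is a contradiction.


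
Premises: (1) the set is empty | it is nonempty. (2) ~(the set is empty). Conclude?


Disjunctive syllogism: from (P ∨ Q) and ¬P, infer Q.
One disjunct, 'the set is empty', is ruled out; the other must hold.

it is nonempty


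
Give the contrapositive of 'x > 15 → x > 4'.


The contrapositive of (P → Q) is (¬Q → ¬P); it is logically equivalent to the original.
Here P = 'x > 15' and Q = 'x > 4'.

If not (x > 4), then not (x > 15).


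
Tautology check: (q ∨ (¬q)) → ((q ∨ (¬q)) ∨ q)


Build the truth table over {q}:
q | φ
-----
F | T
T | T
Every row evaluates to true.

Yes, it is a tautology.


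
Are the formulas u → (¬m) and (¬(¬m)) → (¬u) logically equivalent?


Compare truth tables:
m | u | φ | ψ
-------------
F | F | T | T
T | F | T | T
F | T | T | T
T | T | F | F
The columns φ and ψ agree on every row.

Yes, they are logically equivalent.


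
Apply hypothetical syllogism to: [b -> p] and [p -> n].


Hypothetical syllogism: from (P → Q) and (Q → R), infer (P → R).
Chain the two implications through the shared middle term 'p'.

b -> n


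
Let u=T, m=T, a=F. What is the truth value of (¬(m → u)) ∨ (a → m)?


Substitute u=T, m=T, a=F:
m → u = T → T = T
¬(m → u) = F
a → m = F → T = T
(¬(m → u)) ∨ (a → m) = F ∨ T = T

T


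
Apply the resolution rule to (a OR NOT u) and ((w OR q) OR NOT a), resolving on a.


The clauses contain complementary literals a and NOTa.
Resolution eliminates this pair and disjoins the remaining literals (merging duplicates).

((NOT u OR w) OR q)


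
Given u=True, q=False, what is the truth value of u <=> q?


Biconditional is true when both operands have the same truth value.
Substitute: u=True, q=False.
True <=> False evaluates to False.

False


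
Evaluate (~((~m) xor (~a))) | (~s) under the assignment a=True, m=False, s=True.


Substitute a=True, m=False, s=True:
~m = True
~a = False
(~m) xor (~a) = True xor False = True
~((~m) xor (~a)) = False
~s = False
(~((~m) xor (~a))) | (~s) = False | False = False

False


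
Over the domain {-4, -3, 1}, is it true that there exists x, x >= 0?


Evaluate the predicate on each element: -4:F, -3:F, 1:T.
Witness x = 1 satisfies the predicate.

T


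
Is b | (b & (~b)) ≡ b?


Compare truth tables:
b | φ | ψ
---------
False | False | False
True | True | True
The columns φ and ψ agree on every row.

Yes, they are logically equivalent.


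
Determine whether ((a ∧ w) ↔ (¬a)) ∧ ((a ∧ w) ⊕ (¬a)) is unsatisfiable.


Truth table over {a, w}:
a | w | φ
---------
F | F | F
T | F | F
F | T | F
T | T | F
Every row is false.

Yes, it is a contradiction.


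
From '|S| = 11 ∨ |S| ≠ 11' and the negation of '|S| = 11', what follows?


Disjunctive syllogism: from (P ∨ Q) and ¬P, infer Q.
One disjunct, '|S| = 11', is ruled out; the other must hold.

|S| ≠ 11


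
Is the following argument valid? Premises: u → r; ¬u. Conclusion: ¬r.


This is denying the antecedent (fallacy). There exist truth assignments where the premises are all true but the conclusion is false.

Invalid.


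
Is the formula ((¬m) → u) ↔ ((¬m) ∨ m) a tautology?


Build the truth table over {m, u}:
m | u | φ
---------
F | F | F
T | F | T
F | T | T
T | T | T
Counterexample at row 1: with m=F, u=F, the formula is F.

No, it is not a tautology.


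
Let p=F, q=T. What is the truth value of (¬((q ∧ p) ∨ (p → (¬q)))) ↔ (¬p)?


Substitute p=F, q=T:
q ∧ p = T ∧ F = F
¬q = F
p → (¬q) = F → F = T
(q ∧ p) ∨ (p → (¬q)) = F ∨ T = T
¬((q ∧ p) ∨ (p → (¬q))) = F
¬p = T
(¬((q ∧ p) ∨ (p → (¬q)))) ↔ (¬p) = F ↔ T = F

F


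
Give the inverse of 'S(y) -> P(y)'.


The inverse of (P → Q) is (¬P → ¬Q). It is equivalent to the converse, not to the original.
Here P = 'S(y)' and Q = 'P(y)'.

If not (S(y)), then not (P(y)).


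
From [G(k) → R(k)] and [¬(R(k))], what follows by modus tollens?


Modus tollens: from (P → Q) and ¬Q, infer ¬P.
Q = 'R(k)' is denied; since P → Q, P must also fail.

Not (G(k)).


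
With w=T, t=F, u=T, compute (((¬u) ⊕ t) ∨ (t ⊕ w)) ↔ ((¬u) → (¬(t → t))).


Substitute w=T, t=F, u=T:
¬u = F
(¬u) ⊕ t = F ⊕ F = F
t ⊕ w = F ⊕ T = T
((¬u) ⊕ t) ∨ (t ⊕ w) = F ∨ T = T
¬u = F
t → t = F → F = T
¬(t → t) = F
(¬u) → (¬(t → t)) = F → F = T
(((¬u) ⊕ t) ∨ (t ⊕ w)) ↔ ((¬u) → (¬(t → t))) = T ↔ T = T

T


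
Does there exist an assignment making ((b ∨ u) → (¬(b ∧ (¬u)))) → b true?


Search for a satisfying assignment over {b, u}.
Try b=T, u=F: the formula evaluates to T.
A satisfying assignment exists.

Satisfiable.


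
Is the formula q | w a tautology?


Build the truth table over {q, w}:
q | w | φ
---------
False | False | False
True | False | True
False | True | True
True | True | True
Counterexample at row 1: with q=False, w=False, the formula is False.

No, it is not a tautology.


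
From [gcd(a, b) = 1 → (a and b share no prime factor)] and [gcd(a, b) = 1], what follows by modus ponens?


Modus ponens: from (P → Q) and P, infer Q.
P = 'gcd(a, b) = 1' is asserted, and P → Q holds, so Q follows.

(a and b share no prime factor).


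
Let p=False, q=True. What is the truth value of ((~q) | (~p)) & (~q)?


Substitute p=False, q=True:
~q = False
~p = True
(~q) | (~p) = False | True = True
~q = False
((~q) | (~p)) & (~q) = True & False = False

False


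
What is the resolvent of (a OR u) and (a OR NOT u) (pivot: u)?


The clauses contain complementary literals u and NOTu.
Resolution eliminates this pair and disjoins the remaining literals (merging duplicates).

a


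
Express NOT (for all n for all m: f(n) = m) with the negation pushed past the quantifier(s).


Negation flips each quantifier (∀↔∃) and negates the inner predicate.
¬(for all n for all m: φ) = there exists n there exists m: ¬φ.

there exists n there exists m: NOT(f(n) = m)


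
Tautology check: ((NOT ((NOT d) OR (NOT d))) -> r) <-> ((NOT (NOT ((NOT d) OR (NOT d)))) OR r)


Build the truth table over {d, r}:
d | r | φ
---------
F | F | T
T | F | T
F | T | T
T | T | T
Every row evaluates to true.

Yes, it is a tautology.


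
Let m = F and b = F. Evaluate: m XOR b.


Exclusive or is true when exactly one operand is true.
Substitute: m=F, b=F.
F XOR F evaluates to F.

F


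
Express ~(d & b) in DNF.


Step 1: Apply De Morgan: ¬(d ∧ b) = ¬d ∨ ¬b.

(~d) | (~b)


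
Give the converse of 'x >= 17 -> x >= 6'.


The converse of (P → Q) is (Q → P). It is not in general equivalent to the original.
Here P = 'x >= 17' and Q = 'x >= 6'.

If x >= 6, then x >= 17.


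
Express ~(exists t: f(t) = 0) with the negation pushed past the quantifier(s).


¬(forall x: φ) = exists x: ¬φ, and ¬(exists x: φ) = forall x: ¬φ.
Apply to the existential statement.

forall t: ~(f(t) = 0)


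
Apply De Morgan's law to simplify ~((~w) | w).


De Morgan: the negation of a disjunction is the conjunction of the negations.
Distribute ~ across |, flipping it to &, and negate each literal.

w & (~w)


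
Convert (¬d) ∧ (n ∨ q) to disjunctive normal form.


Step 1: Distribute ∧ over ∨: (¬d) ∧ (n ∨ q) = ((¬d) ∧ n) ∨ ((¬d) ∧ q).

((¬d) ∧ n) ∨ ((¬d) ∧ q)


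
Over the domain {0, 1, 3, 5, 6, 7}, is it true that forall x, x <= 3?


Evaluate the predicate on each element: 0:True, 1:True, 3:True, 5:False, 6:False, 7:False.
Counterexample x = 5 fails the predicate.

False


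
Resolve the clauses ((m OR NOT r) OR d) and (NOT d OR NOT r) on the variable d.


The clauses contain complementary literals d and NOTd.
Resolution eliminates this pair and disjoins the remaining literals (merging duplicates).

(m OR NOT r)


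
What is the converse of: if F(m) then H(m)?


The converse of (P → Q) is (Q → P). It is not in general equivalent to the original.
Here P = 'F(m)' and Q = 'H(m)'.

If H(m), then F(m).


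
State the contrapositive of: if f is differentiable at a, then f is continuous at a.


The contrapositive of (P → Q) is (¬Q → ¬P); it is logically equivalent to the original.
Here P = 'f is differentiable at a' and Q = 'f is continuous at a'.

If not (f is continuous at a), then not (f is differentiable at a).


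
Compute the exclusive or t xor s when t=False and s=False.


Exclusive or is true when exactly one operand is true.
Substitute: t=False, s=False.
False xor False evaluates to False.

False


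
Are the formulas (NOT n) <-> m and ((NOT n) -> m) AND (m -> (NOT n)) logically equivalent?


Compare truth tables:
m | n | φ | ψ
-------------
F | F | F | F
T | F | T | T
F | T | T | T
T | T | F | F
The columns φ and ψ agree on every row.

Yes, they are logically equivalent.


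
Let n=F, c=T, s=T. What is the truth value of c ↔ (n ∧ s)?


Substitute n=F, c=T, s=T:
n ∧ s = F ∧ T = F
c ↔ (n ∧ s) = T ↔ F = F

F


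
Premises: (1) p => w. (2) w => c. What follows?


Hypothetical syllogism: from (P → Q) and (Q → R), infer (P → R).
Chain the two implications through the shared middle term 'w'.

p => c


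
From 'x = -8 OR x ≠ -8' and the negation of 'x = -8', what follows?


Disjunctive syllogism: from (P ∨ Q) and ¬P, infer Q.
One disjunct, 'x = -8', is ruled out; the other must hold.

x ≠ -8


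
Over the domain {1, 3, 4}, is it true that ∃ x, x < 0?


Evaluate the predicate on each element: 1:F, 3:F, 4:F.
No element satisfies the predicate.

F


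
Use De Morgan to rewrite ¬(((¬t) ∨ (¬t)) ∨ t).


De Morgan: the negation of a disjunction is the conjunction of the negations.
Distribute ¬ across ∨, flipping it to ∧, and negate each literal.

(t ∧ t) ∧ (¬t)


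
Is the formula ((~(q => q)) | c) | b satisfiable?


Search for a satisfying assignment over {b, c, q}.
Try b=True, c=False, q=False: the formula evaluates to True.
A satisfying assignment exists.

Satisfiable.


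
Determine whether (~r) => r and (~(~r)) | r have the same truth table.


Compare truth tables:
r | φ | ψ
---------
False | False | False
True | True | True
The columns φ and ψ agree on every row.

Yes, they are logically equivalent.


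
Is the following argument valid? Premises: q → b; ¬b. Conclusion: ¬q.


This matches the form of modus tollens: the conclusion follows in every model of the premises.

Valid.


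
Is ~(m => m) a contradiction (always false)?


Truth table over {m}:
m | φ
-----
False | False
True | False
Every row is false.

Yes, it is a contradiction.


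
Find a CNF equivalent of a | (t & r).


Step 1: Distribute ∨ over ∧: a ∨ (t ∧ r) = (a ∨ t) ∧ (a ∨ r).

(a | t) & (a | r)


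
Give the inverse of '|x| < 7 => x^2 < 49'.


The inverse of (P → Q) is (¬P → ¬Q). It is equivalent to the converse, not to the original.
Here P = '|x| < 7' and Q = 'x^2 < 49'.

If not (|x| < 7), then not (x^2 < 49).


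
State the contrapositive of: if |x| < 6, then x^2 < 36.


The contrapositive of (P → Q) is (¬Q → ¬P); it is logically equivalent to the original.
Here P = '|x| < 6' and Q = 'x^2 < 36'.

If not (x^2 < 36), then not (|x| < 6).


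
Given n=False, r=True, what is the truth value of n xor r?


Exclusive or is true when exactly one operand is true.
Substitute: n=False, r=True.
False xor True evaluates to True.

True


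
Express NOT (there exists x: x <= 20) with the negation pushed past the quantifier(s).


¬(for all x: φ) = there exists x: ¬φ, and ¬(there exists x: φ) = for all x: ¬φ.
Apply to the existential statement.

for all x: NOT(x <= 20)


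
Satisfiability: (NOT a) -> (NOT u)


Search for a satisfying assignment over {a, u}.
Try a=F, u=F: the formula evaluates to T.
A satisfying assignment exists.

Satisfiable.


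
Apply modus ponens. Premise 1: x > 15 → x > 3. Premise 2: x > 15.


Modus ponens: from (P → Q) and P, infer Q.
P = 'x > 15' is asserted, and P → Q holds, so Q follows.

x > 3.


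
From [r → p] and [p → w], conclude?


Hypothetical syllogism: from (P → Q) and (Q → R), infer (P → R).
Chain the two implications through the shared middle term 'p'.

r → w


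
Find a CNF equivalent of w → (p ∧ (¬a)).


Step 1: Rewrite w → (p ∧ (¬a)) as ¬w ∨ (p ∧ (¬a)).
Step 2: Distribute ∨ over ∧.

((¬w) ∨ p) ∧ ((¬w) ∨ (¬a))


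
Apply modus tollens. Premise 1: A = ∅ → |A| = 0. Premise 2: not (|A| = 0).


Modus tollens: from (P → Q) and ¬Q, infer ¬P.
Q = '|A| = 0' is denied; since P → Q, P must also fail.

Not (A = ∅).


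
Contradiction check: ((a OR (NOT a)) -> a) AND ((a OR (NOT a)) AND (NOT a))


Truth table over {a}:
a | φ
-----
F | F
T | F
Every row is false.

Yes, it is a contradiction.


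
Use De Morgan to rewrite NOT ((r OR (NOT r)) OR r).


De Morgan: the negation of a disjunction is the conjunction of the negations.
Distribute NOT across OR, flipping it to AND, and negate each literal.

((NOT r) AND r) AND (NOT r)


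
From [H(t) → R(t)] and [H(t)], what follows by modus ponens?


Modus ponens: from (P → Q) and P, infer Q.
P = 'H(t)' is asserted, and P → Q holds, so Q follows.

R(t).


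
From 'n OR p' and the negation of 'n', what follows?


Disjunctive syllogism: from (P ∨ Q) and ¬P, infer Q.
One disjunct, 'n', is ruled out; the other must hold.

p


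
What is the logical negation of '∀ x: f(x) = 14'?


¬(∀ x: φ) = ∃ x: ¬φ, and ¬(∃ x: φ) = ∀ x: ¬φ.
Apply to the universal statement.

∃ x: ¬(f(x) = 14)


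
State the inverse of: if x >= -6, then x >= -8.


The inverse of (P → Q) is (¬P → ¬Q). It is equivalent to the converse, not to the original.
Here P = 'x >= -6' and Q = 'x >= -8'.

If not (x >= -6), then not (x >= -8).


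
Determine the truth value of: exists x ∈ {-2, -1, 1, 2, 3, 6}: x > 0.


Evaluate the predicate on each element: -2:False, -1:False, 1:True, 2:True, 3:True, 6:True.
Witness x = 1 satisfies the predicate.

True


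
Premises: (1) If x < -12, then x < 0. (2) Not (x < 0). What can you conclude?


Modus tollens: from (P → Q) and ¬Q, infer ¬P.
Q = 'x < 0' is denied; since P → Q, P must also fail.

Not (x < -12).


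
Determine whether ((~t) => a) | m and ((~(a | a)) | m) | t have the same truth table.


Compare truth tables:
a | m | t | φ | ψ
-----------------
False | False | False | False | True
True | False | False | True | False
False | True | False | True | True
True | True | False | True | True
False | False | True | True | True
True | False | True | True | True
False | True | True | True | True
True | True | True | True | True
They differ at row 1 (a=False, m=False, t=False): φ=False but ψ=True.

No, they are not logically equivalent.


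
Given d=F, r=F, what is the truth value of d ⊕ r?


Exclusive or is true when exactly one operand is true.
Substitute: d=F, r=F.
F ⊕ F evaluates to F.

F


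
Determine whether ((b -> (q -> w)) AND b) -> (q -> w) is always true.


Build the truth table over {b, q, w}:
b | q | w | φ
-------------
F | F | F | T
T | F | F | T
F | T | F | T
T | T | F | T
F | F | T | T
T | F | T | T
F | T | T | T
T | T | T | T
Every row evaluates to true.

Yes, it is a tautology.


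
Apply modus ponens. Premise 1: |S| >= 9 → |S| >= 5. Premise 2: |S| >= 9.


Modus ponens: from (P → Q) and P, infer Q.
P = '|S| >= 9' is asserted, and P → Q holds, so Q follows.

|S| >= 5.


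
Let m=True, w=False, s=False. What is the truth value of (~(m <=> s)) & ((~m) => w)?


Substitute m=True, w=False, s=False:
m <=> s = True <=> False = False
~(m <=> s) = True
~m = False
(~m) => w = False => False = True
(~(m <=> s)) & ((~m) => w) = True & True = True

True


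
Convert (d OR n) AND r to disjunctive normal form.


Step 1: Distribute ∧ over ∨: (d ∨ n) ∧ r = (d ∧ r) ∨ (n ∧ r).

(d AND r) OR (n AND r)


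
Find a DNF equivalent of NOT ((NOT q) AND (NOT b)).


Step 1: Apply De Morgan: ¬((¬q) ∧ (¬b)) = ¬(¬q) ∨ ¬(¬b).
Step 2: Eliminate any double negations (¬¬X = X).

q OR b


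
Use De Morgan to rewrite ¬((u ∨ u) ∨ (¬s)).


De Morgan: the negation of a disjunction is the conjunction of the negations.
Distribute ¬ across ∨, flipping it to ∧, and negate each literal.

((¬u) ∧ (¬u)) ∧ s


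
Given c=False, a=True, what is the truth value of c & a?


Conjunction is true only when both operands are true.
Substitute: c=False, a=True.
False & True evaluates to False.

False


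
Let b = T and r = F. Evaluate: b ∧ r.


Conjunction is true only when both operands are true.
Substitute: b=T, r=F.
T ∧ F evaluates to F.

F


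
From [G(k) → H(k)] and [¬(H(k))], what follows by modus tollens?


Modus tollens: from (P → Q) and ¬Q, infer ¬P.
Q = 'H(k)' is denied; since P → Q, P must also fail.

Not (G(k)).


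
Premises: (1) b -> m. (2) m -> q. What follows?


Hypothetical syllogism: from (P → Q) and (Q → R), infer (P → R).
Chain the two implications through the shared middle term 'm'.

b -> q


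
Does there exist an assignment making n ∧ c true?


Search for a satisfying assignment over {c, n}.
Try c=T, n=T: the formula evaluates to T.
A satisfying assignment exists.

Satisfiable.


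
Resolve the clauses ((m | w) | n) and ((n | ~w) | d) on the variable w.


The clauses contain complementary literals w and ~w.
Resolution eliminates this pair and disjoins the remaining literals (merging duplicates).

((n | m) | d)


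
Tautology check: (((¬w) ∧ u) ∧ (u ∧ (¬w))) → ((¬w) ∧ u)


Build the truth table over {u, w}:
u | w | φ
---------
F | F | T
T | F | T
F | T | T
T | T | T
Every row evaluates to true.

Yes, it is a tautology.


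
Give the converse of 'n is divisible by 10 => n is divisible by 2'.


The converse of (P → Q) is (Q → P). It is not in general equivalent to the original.
Here P = 'n is divisible by 10' and Q = 'n is divisible by 2'.

If n is divisible by 2, then n is divisible by 10.


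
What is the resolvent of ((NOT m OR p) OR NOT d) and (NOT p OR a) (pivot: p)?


The clauses contain complementary literals p and NOTp.
Resolution eliminates this pair and disjoins the remaining literals (merging duplicates).

((NOT d OR NOT m) OR a)


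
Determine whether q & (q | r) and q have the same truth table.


Compare truth tables:
q | r | φ | ψ
-------------
False | False | False | False
True | False | True | True
False | True | False | False
True | True | True | True
The columns φ and ψ agree on every row.

Yes, they are logically equivalent.


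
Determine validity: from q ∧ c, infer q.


This matches the form of conjunction elimination: the conclusion follows in every model of the premises.

Valid.


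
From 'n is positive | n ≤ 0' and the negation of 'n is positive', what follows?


Disjunctive syllogism: from (P ∨ Q) and ¬P, infer Q.
One disjunct, 'n is positive', is ruled out; the other must hold.

n ≤ 0


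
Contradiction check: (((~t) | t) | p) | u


Truth table over {p, t, u}:
p | t | u | φ
-------------
False | False | False | True
True | False | False | True
False | True | False | True
True | True | False | True
False | False | True | True
True | False | True | True
False | True | True | True
True | True | True | True
Satisfying assignment at row 1: p=False, t=False, u=False gives True.

No, it is not a contradiction.


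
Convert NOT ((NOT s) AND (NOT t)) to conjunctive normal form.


Step 1: Apply De Morgan: ¬((¬s) ∧ (¬t)) = ¬(¬s) ∨ ¬(¬t).
Step 2: Eliminate any double negations (¬¬X = X).

s OR t


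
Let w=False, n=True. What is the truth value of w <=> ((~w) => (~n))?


Substitute w=False, n=True:
~w = True
~n = False
(~w) => (~n) = True => False = False
w <=> ((~w) => (~n)) = False <=> False = True

True


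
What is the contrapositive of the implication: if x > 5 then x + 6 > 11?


The contrapositive of (P → Q) is (¬Q → ¬P); it is logically equivalent to the original.
Here P = 'x > 5' and Q = 'x + 6 > 11'.

If not (x + 6 > 11), then not (x > 5).


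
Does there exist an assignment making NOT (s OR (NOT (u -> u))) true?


Search for a satisfying assignment over {s, u}.
Try s=F, u=F: the formula evaluates to T.
A satisfying assignment exists.

Satisfiable.


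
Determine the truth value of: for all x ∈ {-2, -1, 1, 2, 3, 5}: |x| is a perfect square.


Evaluate the predicate on each element: -2:F, -1:T, 1:T, 2:F, 3:F, 5:F.
Counterexample x = -2 fails the predicate.

F


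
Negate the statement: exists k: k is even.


¬(forall x: φ) = exists x: ¬φ, and ¬(exists x: φ) = forall x: ¬φ.
Apply to the existential statement.

forall k: ~(k is even)


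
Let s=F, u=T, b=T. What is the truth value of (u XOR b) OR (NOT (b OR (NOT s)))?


Substitute s=F, u=T, b=T:
u XOR b = T XOR T = F
NOT s = T
b OR (NOT s) = T OR T = T
NOT (b OR (NOT s)) = F
(u XOR b) OR (NOT (b OR (NOT s))) = F OR F = F

F


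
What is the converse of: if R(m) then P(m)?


The converse of (P → Q) is (Q → P). It is not in general equivalent to the original.
Here P = 'R(m)' and Q = 'P(m)'.

If P(m), then R(m).


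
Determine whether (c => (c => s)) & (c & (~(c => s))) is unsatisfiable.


Truth table over {c, s}:
c | s | φ
---------
False | False | False
True | False | False
False | True | False
True | True | False
Every row is false.

Yes, it is a contradiction.


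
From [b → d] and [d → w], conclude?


Hypothetical syllogism: from (P → Q) and (Q → R), infer (P → R).
Chain the two implications through the shared middle term 'd'.

b → w


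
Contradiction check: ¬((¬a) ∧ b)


Truth table over {a, b}:
a | b | φ
---------
F | F | T
T | F | T
F | T | F
T | T | T
Satisfying assignment at row 1: a=F, b=F gives T.

No, it is not a contradiction.


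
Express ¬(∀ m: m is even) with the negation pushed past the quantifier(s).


¬(∀ x: φ) = ∃ x: ¬φ, and ¬(∃ x: φ) = ∀ x: ¬φ.
Apply to the universal statement.

∃ m: ¬(m is even)


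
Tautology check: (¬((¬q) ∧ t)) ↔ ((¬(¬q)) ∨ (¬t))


Build the truth table over {q, t}:
q | t | φ
---------
F | F | T
T | F | T
F | T | T
T | T | T
Every row evaluates to true.

Yes, it is a tautology.


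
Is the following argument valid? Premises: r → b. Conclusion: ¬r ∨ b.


This matches the form of material implication: the conclusion follows in every model of the premises.

Valid.


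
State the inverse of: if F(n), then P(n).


The inverse of (P → Q) is (¬P → ¬Q). It is equivalent to the converse, not to the original.
Here P = 'F(n)' and Q = 'P(n)'.

If not (F(n)), then not (P(n)).


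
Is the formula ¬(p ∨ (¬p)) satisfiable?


Check all 2 assignments over {p}:
p | φ
-----
F | F
T | F
No assignment makes the formula true.

Unsatisfiable.


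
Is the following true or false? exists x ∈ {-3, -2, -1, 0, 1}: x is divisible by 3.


Evaluate the predicate on each element: -3:True, -2:False, -1:False, 0:True, 1:False.
Witness x = -3 satisfies the predicate.

True


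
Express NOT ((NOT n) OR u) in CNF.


Step 1: Apply De Morgan: ¬((¬n) ∨ u) = ¬(¬n) ∧ ¬u.
Step 2: Eliminate any double negations (¬¬X = X).

n AND (NOT u)


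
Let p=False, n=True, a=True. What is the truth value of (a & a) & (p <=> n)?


Substitute p=False, n=True, a=True:
a & a = True & True = True
p <=> n = False <=> True = False
(a & a) & (p <=> n) = True & False = False

False


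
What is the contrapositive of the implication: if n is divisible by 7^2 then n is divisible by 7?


The contrapositive of (P → Q) is (¬Q → ¬P); it is logically equivalent to the original.
Here P = 'n is divisible by 7^2' and Q = 'n is divisible by 7'.

If not (n is divisible by 7), then not (n is divisible by 7^2).


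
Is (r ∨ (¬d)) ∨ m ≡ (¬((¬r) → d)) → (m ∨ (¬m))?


Compare truth tables:
d | m | r | φ | ψ
-----------------
F | F | F | T | T
T | F | F | F | T
F | T | F | T | T
T | T | F | T | T
F | F | T | T | T
T | F | T | T | T
F | T | T | T | T
T | T | T | T | T
They differ at row 2 (d=T, m=F, r=F): φ=F but ψ=T.

No, they are not logically equivalent.


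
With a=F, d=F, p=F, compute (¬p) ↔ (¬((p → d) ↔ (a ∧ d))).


Substitute a=F, d=F, p=F:
¬p = T
p → d = F → F = T
a ∧ d = F ∧ F = F
(p → d) ↔ (a ∧ d) = T ↔ F = F
¬((p → d) ↔ (a ∧ d)) = T
(¬p) ↔ (¬((p → d) ↔ (a ∧ d))) = T ↔ T = T

T


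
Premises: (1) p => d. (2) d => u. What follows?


Hypothetical syllogism: from (P → Q) and (Q → R), infer (P → R).
Chain the two implications through the shared middle term 'd'.

p => u


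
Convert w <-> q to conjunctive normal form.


Step 1: Rewrite w ↔ q as (w → q) ∧ (q → w).
Step 2: Rewrite each implication as a disjunction.

((NOT w) OR q) AND ((NOT q) OR w)


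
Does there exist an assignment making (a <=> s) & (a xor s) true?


Check all 4 assignments over {a, s}:
a | s | φ
---------
False | False | False
True | False | False
False | True | False
True | True | False
No assignment makes the formula true.

Unsatisfiable.


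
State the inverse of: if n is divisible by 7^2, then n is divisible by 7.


The inverse of (P → Q) is (¬P → ¬Q). It is equivalent to the converse, not to the original.
Here P = 'n is divisible by 7^2' and Q = 'n is divisible by 7'.

If not (n is divisible by 7^2), then not (n is divisible by 7).


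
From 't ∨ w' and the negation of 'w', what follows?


Disjunctive syllogism: from (P ∨ Q) and ¬P, infer Q.
One disjunct, 'w', is ruled out; the other must hold.

t


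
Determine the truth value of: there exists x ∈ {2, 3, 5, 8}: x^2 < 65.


Evaluate the predicate on each element: 2:T, 3:T, 5:T, 8:T.
Witness x = 2 satisfies the predicate.

T


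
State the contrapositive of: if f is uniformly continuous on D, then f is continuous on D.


The contrapositive of (P → Q) is (¬Q → ¬P); it is logically equivalent to the original.
Here P = 'f is uniformly continuous on D' and Q = 'f is continuous on D'.

If not (f is continuous on D), then not (f is uniformly continuous on D).


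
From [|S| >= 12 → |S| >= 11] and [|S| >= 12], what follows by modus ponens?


Modus ponens: from (P → Q) and P, infer Q.
P = '|S| >= 12' is asserted, and P → Q holds, so Q follows.

|S| >= 11.


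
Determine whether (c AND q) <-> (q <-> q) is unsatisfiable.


Truth table over {c, q}:
c | q | φ
---------
F | F | F
T | F | F
F | T | F
T | T | T
Satisfying assignment at row 4: c=T, q=T gives T.

No, it is not a contradiction.


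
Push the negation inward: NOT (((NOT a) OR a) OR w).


De Morgan: the negation of a disjunction is the conjunction of the negations.
Distribute NOT across OR, flipping it to AND, and negate each literal.

(a AND (NOT a)) AND (NOT w)


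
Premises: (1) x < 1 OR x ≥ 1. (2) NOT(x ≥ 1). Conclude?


Disjunctive syllogism: from (P ∨ Q) and ¬P, infer Q.
One disjunct, 'x ≥ 1', is ruled out; the other must hold.

x < 1


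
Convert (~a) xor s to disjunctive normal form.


Step 1: (¬a) ⊕ s is true exactly when they disagree: ((¬a) ∧ ¬s) ∨ (¬(¬a) ∧ s).
Step 2: Eliminate any double negations (¬¬X = X).

((~a) & (~s)) | (a & s)


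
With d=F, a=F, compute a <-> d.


Substitute d=F, a=F:
a <-> d = F <-> F = T

T


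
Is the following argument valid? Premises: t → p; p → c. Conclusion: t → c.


This matches the form of hypothetical syllogism: the conclusion follows in every model of the premises.

Valid.


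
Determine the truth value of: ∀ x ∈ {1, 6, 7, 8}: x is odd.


Evaluate the predicate on each element: 1:T, 6:F, 7:T, 8:F.
Counterexample x = 6 fails the predicate.

F


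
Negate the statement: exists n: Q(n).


¬(forall x: φ) = exists x: ¬φ, and ¬(exists x: φ) = forall x: ¬φ.
Apply to the existential statement.

forall n: ~(Q(n))


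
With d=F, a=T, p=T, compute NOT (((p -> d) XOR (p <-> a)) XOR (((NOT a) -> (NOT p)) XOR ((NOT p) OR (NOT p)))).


Substitute d=F, a=T, p=T:
… (earlier sub-steps elided)
(p -> d) XOR (p <-> a) = F XOR T = T
NOT a = F
NOT p = F
(NOT a) -> (NOT p) = F -> F = T
NOT p = F
NOT p = F
(NOT p) OR (NOT p) = F OR F = F
((NOT a) -> (NOT p)) XOR ((NOT p) OR (NOT p)) = T XOR F = T
((p -> d) XOR (p <-> a)) XOR (((NOT a) -> (NOT p)) XOR ((NOT p) OR (NOT p))) = T XOR T = F
NOT (((p -> d) XOR (p <-> a)) XOR (((NOT a) -> (NOT p)) XOR ((NOT p) OR (NOT p)))) = T

T


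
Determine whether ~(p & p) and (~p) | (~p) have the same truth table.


Compare truth tables:
p | φ | ψ
---------
False | True | True
True | False | False
The columns φ and ψ agree on every row.

Yes, they are logically equivalent.


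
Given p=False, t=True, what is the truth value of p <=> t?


Biconditional is true when both operands have the same truth value.
Substitute: p=False, t=True.
False <=> True evaluates to False.

False


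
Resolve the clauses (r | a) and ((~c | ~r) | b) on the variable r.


The clauses contain complementary literals r and ~r.
Resolution eliminates this pair and disjoins the remaining literals (merging duplicates).

((a | b) | ~c)


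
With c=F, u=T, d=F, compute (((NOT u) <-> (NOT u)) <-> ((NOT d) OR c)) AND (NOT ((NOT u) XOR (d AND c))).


Substitute c=F, u=T, d=F:
… (earlier sub-steps elided)
NOT u = F
(NOT u) <-> (NOT u) = F <-> F = T
NOT d = T
(NOT d) OR c = T OR F = T
((NOT u) <-> (NOT u)) <-> ((NOT d) OR c) = T <-> T = T
NOT u = F
d AND c = F AND F = F
(NOT u) XOR (d AND c) = F XOR F = F
NOT ((NOT u) XOR (d AND c)) = T
(((NOT u) <-> (NOT u)) <-> ((NOT d) OR c)) AND (NOT ((NOT u) XOR (d AND c))) = T AND T = T

T


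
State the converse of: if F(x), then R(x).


The converse of (P → Q) is (Q → P). It is not in general equivalent to the original.
Here P = 'F(x)' and Q = 'R(x)'.

If R(x), then F(x).


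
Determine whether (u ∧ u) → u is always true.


Build the truth table over {u}:
u | φ
-----
F | T
T | T
Every row evaluates to true.

Yes, it is a tautology.


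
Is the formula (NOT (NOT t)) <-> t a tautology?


Build the truth table over {t}:
t | φ
-----
F | T
T | T
Every row evaluates to true.

Yes, it is a tautology.


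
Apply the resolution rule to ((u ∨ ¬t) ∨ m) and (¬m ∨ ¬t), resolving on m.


The clauses contain complementary literals m and ¬m.
Resolution eliminates this pair and disjoins the remaining literals (merging duplicates).

(¬t ∨ u)
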